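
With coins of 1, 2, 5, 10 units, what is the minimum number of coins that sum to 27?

27 − 2×10→7 − 1×5→2 − 1×2→0
Total coins = 2 + 1 + 1 = 4

4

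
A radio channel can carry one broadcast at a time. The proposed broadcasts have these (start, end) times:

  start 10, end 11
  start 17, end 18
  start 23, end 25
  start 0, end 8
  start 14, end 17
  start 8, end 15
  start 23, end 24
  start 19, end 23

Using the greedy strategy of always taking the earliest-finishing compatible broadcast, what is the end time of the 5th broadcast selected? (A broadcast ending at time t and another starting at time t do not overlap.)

Order by finish time; keep every interval that doesn't clash with the previous kept one.
By end time: (0,8), (10,11), (8,15), (14,17), (17,18), (19,23), (23,24), (23,25).
Pick (0,8); next start ≥ 8 → (10,11); next start ≥ 11 → (14,17); next start ≥ 17 → (17,18); next start ≥ 18 → (19,23); next start ≥ 23 → (23,24).
Selected: (0,8) (10,11) (14,17) (17,18) (19,23) (23,24)

23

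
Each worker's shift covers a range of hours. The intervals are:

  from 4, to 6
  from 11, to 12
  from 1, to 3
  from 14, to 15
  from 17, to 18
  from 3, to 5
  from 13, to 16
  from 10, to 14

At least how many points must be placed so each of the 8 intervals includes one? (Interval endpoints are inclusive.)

5

Sort by right endpoint; whenever an interval is uncovered, place a point at its right end.
Sorted: [1,3] [3,5] [4,6] [11,12] [10,14] [14,15] [13,16] [17,18]
{[1,3],[3,5]} hit by 3; {[4,6]} hit by 6; {[11,12],[10,14]} hit by 12; {[14,15],[13,16]} hit by 15; {[17,18]} hit by 18.
Points: 3, 6, 12, 15, 18 (5 total).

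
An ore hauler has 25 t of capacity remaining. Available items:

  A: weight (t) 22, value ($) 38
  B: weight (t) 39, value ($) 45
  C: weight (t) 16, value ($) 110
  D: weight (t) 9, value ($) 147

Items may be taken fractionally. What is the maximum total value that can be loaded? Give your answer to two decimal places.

257.00

Greedy by value/weight ratio, highest first.
Ratios (sorted): D 16.33, C 6.88, A 1.73, B 1.15
take D (9 @ 147); take C (16 @ 110). Capacity used 25/25.
Total value = 257.00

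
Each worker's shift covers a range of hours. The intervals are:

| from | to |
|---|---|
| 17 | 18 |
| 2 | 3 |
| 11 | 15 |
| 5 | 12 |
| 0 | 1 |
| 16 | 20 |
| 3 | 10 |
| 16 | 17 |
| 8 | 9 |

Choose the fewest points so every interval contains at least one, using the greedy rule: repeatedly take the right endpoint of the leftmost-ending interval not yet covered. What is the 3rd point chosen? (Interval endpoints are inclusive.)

Process intervals by earliest right end; each time one isn't hit yet, stab at its right endpoint.
Sorted: [0,1] [2,3] [8,9] [3,10] [5,12] [11,15] [16,17] [17,18] [16,20]
{[0,1]} hit by 1; {[2,3]} hit by 3; {[8,9],[3,10],[5,12]} hit by 9; {[11,15]} hit by 15; {[16,17],[17,18],[16,20]} hit by 17.
Points: 1, 3, 9, 15, 17 (5 total).

9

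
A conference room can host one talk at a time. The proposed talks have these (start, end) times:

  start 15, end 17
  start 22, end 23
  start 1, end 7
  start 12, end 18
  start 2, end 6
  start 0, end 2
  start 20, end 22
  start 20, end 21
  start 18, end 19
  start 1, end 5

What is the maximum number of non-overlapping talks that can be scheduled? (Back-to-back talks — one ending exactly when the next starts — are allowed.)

6

Sort by end time and greedily take each interval whose start is ≥ the last chosen end.
Sorted by end: (0,2)  (1,5)  (2,6)  (1,7)  (15,17)  (12,18)  (18,19)  (20,21)  (20,22)  (22,23)
take (0,2); take (2,6); skip (1,7); take (15,17); skip (12,18); take (18,19); take (20,21); skip (20,22); take (22,23).
Selected 6 talks.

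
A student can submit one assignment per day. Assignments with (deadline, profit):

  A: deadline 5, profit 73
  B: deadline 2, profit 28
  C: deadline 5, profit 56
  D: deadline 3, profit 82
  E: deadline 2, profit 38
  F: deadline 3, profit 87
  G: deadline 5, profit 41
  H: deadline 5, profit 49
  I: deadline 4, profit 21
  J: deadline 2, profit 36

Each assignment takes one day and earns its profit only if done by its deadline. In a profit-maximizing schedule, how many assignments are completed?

5

Take jobs in profit order; each goes to the latest open slot no later than its deadline.
By profit: F(d3,87), D(d3,82), A(d5,73), C(d5,56), H(d5,49), G(d5,41), E(d2,38), J(d2,36), B(d2,28), I(d4,21)
F→slot 3; D→slot 2; A→slot 5; C→slot 4; H→slot 1; G skipped; E skipped; J skipped; B skipped; I skipped.
5 of 10 scheduled.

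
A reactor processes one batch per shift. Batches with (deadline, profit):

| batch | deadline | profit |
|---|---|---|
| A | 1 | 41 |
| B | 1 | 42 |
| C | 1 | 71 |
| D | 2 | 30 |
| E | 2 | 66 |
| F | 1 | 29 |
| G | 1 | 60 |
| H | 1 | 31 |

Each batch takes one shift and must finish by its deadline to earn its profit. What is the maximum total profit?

By profit: C(d1,71), E(d2,66), G(d1,60), B(d1,42), A(d1,41), H(d1,31), D(d2,30), F(d1,29)
C→slot 1; E→slot 2; G skipped; B skipped; A skipped; H skipped; D skipped; F skipped.
Profit = 71 + 66 = 137

137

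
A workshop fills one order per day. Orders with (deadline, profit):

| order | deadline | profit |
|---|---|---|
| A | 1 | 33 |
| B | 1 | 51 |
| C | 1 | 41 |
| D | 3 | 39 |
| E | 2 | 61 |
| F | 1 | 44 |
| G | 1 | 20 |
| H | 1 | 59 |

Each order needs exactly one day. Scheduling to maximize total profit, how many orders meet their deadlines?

Take jobs in profit order; each goes to the latest open slot no later than its deadline.
By profit: E(d2,61), H(d1,59), B(d1,51), F(d1,44), C(d1,41), D(d3,39), A(d1,33), G(d1,20)
E→slot 2; H→slot 1; B skipped; F skipped; C skipped; D→slot 3; A skipped; G skipped.
3 of 8 scheduled.

3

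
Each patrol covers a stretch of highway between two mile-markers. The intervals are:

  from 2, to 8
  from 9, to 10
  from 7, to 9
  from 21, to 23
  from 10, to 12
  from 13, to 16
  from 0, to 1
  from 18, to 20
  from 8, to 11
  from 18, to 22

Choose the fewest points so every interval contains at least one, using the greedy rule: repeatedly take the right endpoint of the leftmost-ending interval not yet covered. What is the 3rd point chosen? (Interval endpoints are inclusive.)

Sort by right endpoint; whenever an interval is uncovered, place a point at its right end.
Sorted: [0,1] [2,8] [7,9] [9,10] [8,11] [10,12] [13,16] [18,20] [18,22] [21,23]
{[0,1]} hit by 1; {[2,8],[7,9]} hit by 8; {[9,10],[8,11],[10,12]} hit by 10; {[13,16]} hit by 16; {[18,20],[18,22]} hit by 20; {[21,23]} hit by 23.
Points: 1, 8, 10, 16, 20, 23 (6 total).

10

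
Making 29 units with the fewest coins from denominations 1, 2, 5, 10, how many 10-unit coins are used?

29 − 2×10→9 − 1×5→4 − 2×2→0
Count of 10: 2

2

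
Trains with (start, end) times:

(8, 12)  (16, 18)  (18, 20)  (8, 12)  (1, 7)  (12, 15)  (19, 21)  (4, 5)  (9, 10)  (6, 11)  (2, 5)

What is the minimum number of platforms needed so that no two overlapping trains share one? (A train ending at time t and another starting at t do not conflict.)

4

The answer is the maximum number of intervals overlapping at any instant.
starts: [1, 2, 4, 6, 8, 8, 9, 12, 16, 18, 19]
ends:   [5, 5, 7, 10, 11, 12, 12, 15, 18, 20, 21]
s1→1 s2→2 s4→3 e5→2 e5→1 s6→2 e7→1 s8→2 s8→3 s9→4  — peak 4.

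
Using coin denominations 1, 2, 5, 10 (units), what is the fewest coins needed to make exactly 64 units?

8

64 − 6×10→4 − 2×2→0
Total coins = 6 + 2 = 8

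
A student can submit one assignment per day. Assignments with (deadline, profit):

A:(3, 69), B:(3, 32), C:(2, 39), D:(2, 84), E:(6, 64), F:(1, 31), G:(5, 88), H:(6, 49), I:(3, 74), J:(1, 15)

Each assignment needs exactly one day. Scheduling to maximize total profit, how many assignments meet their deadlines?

Profit order: G=88 D=84 I=74 A=69 E=64 H=49 C=39 B=32 F=31 J=15
Assign: G→slot 5, D→slot 2, I→slot 3, A→slot 1, E→slot 6, H→slot 4, C skipped, B skipped, F skipped, J skipped.
Slots: [1:A] [2:D] [3:I] [4:H] [5:G] [6:E]
6 of 10 scheduled.

6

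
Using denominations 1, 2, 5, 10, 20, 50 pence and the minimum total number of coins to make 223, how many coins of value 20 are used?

223 − 4×50→23 − 1×20→3 − 1×2→1 − 1×1→0
Count of 20: 1

1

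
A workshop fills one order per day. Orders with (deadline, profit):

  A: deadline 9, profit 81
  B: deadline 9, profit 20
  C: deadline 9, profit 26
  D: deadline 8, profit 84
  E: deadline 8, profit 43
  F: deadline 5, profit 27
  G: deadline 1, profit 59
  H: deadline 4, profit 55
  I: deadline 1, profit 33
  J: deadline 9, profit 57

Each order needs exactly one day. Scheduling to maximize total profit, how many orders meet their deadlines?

9

Sort by profit descending; place each in the latest free slot ≤ its deadline.
Profit order: D=84 A=81 G=59 J=57 H=55 E=43 I=33 F=27 C=26 B=20
Assign: D→slot 8, A→slot 9, G→slot 1, J→slot 7, H→slot 4, E→slot 6, I skipped, F→slot 5, C→slot 3, B→slot 2.
Slots: [1:G] [2:B] [3:C] [4:H] [5:F] [6:E] [7:J] [8:D] [9:A]
9 of 10 scheduled.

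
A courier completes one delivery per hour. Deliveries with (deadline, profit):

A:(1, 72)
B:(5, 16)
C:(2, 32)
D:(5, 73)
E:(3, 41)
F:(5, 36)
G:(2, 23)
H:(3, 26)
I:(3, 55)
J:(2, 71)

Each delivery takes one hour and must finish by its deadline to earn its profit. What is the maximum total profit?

307

Take jobs in profit order; each goes to the latest open slot no later than its deadline.
By profit: D(d5,73), A(d1,72), J(d2,71), I(d3,55), E(d3,41), F(d5,36), C(d2,32), H(d3,26), G(d2,23), B(d5,16)
D→slot 5; A→slot 1; J→slot 2; I→slot 3; E skipped; F→slot 4; C skipped; H skipped; G skipped; B skipped.
Profit = 72 + 71 + 55 + 36 + 73 = 307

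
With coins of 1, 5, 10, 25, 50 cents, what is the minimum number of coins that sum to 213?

8

Use the largest denomination that fits, subtract, and repeat.
213 − 4×50→13 − 1×10→3 − 3×1→0
Total coins = 4 + 1 + 3 = 8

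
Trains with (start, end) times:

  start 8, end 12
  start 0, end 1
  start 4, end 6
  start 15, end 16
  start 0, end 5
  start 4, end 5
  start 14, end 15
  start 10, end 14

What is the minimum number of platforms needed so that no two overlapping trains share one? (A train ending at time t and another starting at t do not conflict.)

The answer is the maximum number of intervals overlapping at any instant.
Events (time:±→running): 0:+→1 0:+→2 1:-→1 4:+→2 4:+→3 … peak 3.

3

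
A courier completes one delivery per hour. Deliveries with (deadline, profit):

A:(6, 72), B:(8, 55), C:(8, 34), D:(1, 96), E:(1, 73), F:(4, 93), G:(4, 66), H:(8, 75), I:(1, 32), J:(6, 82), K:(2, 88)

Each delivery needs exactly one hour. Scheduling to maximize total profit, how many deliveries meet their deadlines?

Sort by profit descending; place each in the latest free slot ≤ its deadline.
Profit order: D=96 F=93 K=88 J=82 H=75 E=73 A=72 G=66 B=55 C=34 I=32
Assign: D→slot 1, F→slot 4, K→slot 2, J→slot 6, H→slot 8, E skipped, A→slot 5, G→slot 3, B→slot 7, C skipped, I skipped.
Slots: [1:D] [2:K] [3:G] [4:F] [5:A] [6:J] [7:B] [8:H]
8 of 11 scheduled.

8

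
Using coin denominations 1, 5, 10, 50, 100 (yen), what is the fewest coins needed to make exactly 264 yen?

8

264 = 2×100 + 1×50 + 1×10 + 4×1
Total coins = 2 + 1 + 1 + 4 = 8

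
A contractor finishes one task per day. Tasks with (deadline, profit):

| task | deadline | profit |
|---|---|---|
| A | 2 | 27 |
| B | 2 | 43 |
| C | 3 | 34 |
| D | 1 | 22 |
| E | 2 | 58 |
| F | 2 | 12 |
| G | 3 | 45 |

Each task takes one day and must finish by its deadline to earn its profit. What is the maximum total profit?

146

Sort by profit descending; place each in the latest free slot ≤ its deadline.
By profit: E(d2,58), G(d3,45), B(d2,43), C(d3,34), A(d2,27), D(d1,22), F(d2,12)
E→slot 2; G→slot 3; B→slot 1; C skipped; A skipped; D skipped; F skipped.
Profit = 43 + 58 + 45 = 146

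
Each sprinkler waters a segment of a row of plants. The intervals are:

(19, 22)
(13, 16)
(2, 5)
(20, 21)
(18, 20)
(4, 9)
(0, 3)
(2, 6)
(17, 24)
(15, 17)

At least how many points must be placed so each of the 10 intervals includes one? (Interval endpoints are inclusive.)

4

Sorted: [0,3] [2,5] [2,6] [4,9] [13,16] [15,17] [18,20] [20,21] [19,22] [17,24]
{[0,3],[2,5],[2,6]} hit by 3; {[4,9]} hit by 9; {[13,16],[15,17]} hit by 16; {[18,20],[20,21],[19,22],[17,24]} hit by 20.
Points: 3, 9, 16, 20 (4 total).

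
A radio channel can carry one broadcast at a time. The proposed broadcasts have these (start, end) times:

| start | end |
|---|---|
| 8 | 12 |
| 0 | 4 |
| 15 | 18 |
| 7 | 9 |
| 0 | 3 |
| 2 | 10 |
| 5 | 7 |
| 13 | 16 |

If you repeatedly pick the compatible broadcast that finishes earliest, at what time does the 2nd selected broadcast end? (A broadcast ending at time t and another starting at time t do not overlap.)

7

Sorted by end: (0,3)  (0,4)  (5,7)  (7,9)  (2,10)  (8,12)  (13,16)  (15,18)
take (0,3); take (5,7); take (7,9); skip (8,12); take (13,16).
Selected: (0,3) (5,7) (7,9) (13,16)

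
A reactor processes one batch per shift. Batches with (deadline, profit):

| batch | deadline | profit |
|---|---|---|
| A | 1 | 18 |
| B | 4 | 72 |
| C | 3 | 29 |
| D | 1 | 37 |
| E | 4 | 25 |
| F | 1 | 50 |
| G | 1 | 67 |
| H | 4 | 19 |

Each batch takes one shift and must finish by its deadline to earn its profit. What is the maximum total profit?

193

Take jobs in profit order; each goes to the latest open slot no later than its deadline.
By profit: B(d4,72), G(d1,67), F(d1,50), D(d1,37), C(d3,29), E(d4,25), H(d4,19), A(d1,18)
B→slot 4; G→slot 1; F skipped; D skipped; C→slot 3; E→slot 2; H skipped; A skipped.
Profit = 67 + 25 + 29 + 72 = 193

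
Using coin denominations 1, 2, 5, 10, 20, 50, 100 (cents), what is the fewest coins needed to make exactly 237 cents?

6

Use the largest denomination that fits, subtract, and repeat.
237 = 2×100 + 1×20 + 1×10 + 1×5 + 1×2
Total coins = 2 + 1 + 1 + 1 + 1 = 6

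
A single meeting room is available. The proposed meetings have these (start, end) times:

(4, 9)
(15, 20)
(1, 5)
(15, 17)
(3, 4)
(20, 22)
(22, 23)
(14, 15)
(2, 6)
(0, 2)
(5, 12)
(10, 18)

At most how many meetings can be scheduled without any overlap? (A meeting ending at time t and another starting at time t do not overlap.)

7

Order by finish time; keep every interval that doesn't clash with the previous kept one.
By end time: (0,2), (3,4), (1,5), (2,6), (4,9), (5,12), (14,15), (15,17), (10,18), (15,20), (20,22), (22,23).
Pick (0,2); next start ≥ 2 → (3,4); next start ≥ 4 → (4,9); next start ≥ 9 → (14,15); next start ≥ 15 → (15,17); next start ≥ 17 → (20,22); next start ≥ 22 → (22,23).
Selected 7 meetings.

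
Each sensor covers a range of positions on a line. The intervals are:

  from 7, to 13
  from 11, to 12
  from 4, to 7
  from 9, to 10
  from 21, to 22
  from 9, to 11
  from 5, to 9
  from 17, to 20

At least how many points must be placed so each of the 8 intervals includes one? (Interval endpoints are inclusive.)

By right end: [4,7]  [5,9]  [9,10]  [9,11]  [11,12]  [7,13]  [17,20]  [21,22]
[4,7] uncovered → point at 7; [9,10] uncovered → point at 10; [11,12] uncovered → point at 12; [17,20] uncovered → point at 20; [21,22] uncovered → point at 22.
Points: 7, 10, 12, 20, 22 (5 total).

5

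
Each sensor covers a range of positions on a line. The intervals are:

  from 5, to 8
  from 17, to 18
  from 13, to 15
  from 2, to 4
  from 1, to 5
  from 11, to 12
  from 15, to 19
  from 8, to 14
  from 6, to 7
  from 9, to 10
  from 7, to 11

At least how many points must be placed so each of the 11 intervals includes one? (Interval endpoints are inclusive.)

6

Process intervals by earliest right end; each time one isn't hit yet, stab at its right endpoint.
Sorted: [2,4] [1,5] [6,7] [5,8] [9,10] [7,11] [11,12] [8,14] [13,15] [17,18] [15,19]
{[2,4],[1,5]} hit by 4; {[6,7],[5,8]} hit by 7; {[9,10],[7,11]} hit by 10; {[11,12],[8,14]} hit by 12; {[13,15]} hit by 15; {[17,18],[15,19]} hit by 18.
Points: 4, 7, 10, 12, 15, 18 (6 total).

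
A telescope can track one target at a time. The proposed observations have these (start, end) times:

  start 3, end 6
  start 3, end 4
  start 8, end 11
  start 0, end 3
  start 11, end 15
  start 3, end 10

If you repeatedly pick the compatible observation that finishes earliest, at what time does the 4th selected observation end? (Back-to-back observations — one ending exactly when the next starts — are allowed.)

Sort by end time and greedily take each interval whose start is ≥ the last chosen end.
By end time: (0,3), (3,4), (3,6), (3,10), (8,11), (11,15).
Pick (0,3); next start ≥ 3 → (3,4); next start ≥ 4 → (8,11); next start ≥ 11 → (11,15).
Selected: (0,3) (3,4) (8,11) (11,15)

15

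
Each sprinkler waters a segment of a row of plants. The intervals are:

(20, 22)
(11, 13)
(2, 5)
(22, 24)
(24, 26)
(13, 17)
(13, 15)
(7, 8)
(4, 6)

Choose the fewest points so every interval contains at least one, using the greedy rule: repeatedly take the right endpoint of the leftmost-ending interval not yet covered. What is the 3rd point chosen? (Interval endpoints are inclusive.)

Process intervals by earliest right end; each time one isn't hit yet, stab at its right endpoint.
By right end: [2,5]  [4,6]  [7,8]  [11,13]  [13,15]  [13,17]  [20,22]  [22,24]  [24,26]
[2,5] uncovered → point at 5; [7,8] uncovered → point at 8; [11,13] uncovered → point at 13; [20,22] uncovered → point at 22; [24,26] uncovered → point at 26.
Points: 5, 8, 13, 22, 26 (5 total).

13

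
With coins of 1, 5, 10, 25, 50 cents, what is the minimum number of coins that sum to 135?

4

135 − 2×50→35 − 1×25→10 − 1×10→0
Total coins = 2 + 1 + 1 = 4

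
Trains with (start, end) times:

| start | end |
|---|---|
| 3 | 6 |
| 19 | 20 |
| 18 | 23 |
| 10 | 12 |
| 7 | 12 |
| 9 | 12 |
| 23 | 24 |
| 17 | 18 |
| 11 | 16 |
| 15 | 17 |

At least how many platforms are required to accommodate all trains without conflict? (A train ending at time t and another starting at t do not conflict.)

Events (time:±→running): 3:+→1 6:-→0 7:+→1 9:+→2 10:+→3 11:+→4 … peak 4.

4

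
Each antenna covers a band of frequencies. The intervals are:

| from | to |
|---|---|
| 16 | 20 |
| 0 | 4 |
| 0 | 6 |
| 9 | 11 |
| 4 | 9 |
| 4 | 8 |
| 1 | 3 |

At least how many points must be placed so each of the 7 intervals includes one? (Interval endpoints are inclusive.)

4

By right end: [1,3]  [0,4]  [0,6]  [4,8]  [4,9]  [9,11]  [16,20]
[1,3] uncovered → point at 3; [4,8] uncovered → point at 8; [9,11] uncovered → point at 11; [16,20] uncovered → point at 20.
Points: 3, 8, 11, 20 (4 total).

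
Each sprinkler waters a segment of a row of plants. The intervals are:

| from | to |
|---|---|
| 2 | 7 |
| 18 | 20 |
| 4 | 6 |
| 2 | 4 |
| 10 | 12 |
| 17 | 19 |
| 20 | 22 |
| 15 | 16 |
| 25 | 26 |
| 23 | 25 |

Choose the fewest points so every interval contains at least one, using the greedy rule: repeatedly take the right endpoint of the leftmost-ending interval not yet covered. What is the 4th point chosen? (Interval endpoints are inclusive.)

By right end: [2,4]  [4,6]  [2,7]  [10,12]  [15,16]  [17,19]  [18,20]  [20,22]  [23,25]  [25,26]
[2,4] uncovered → point at 4; [10,12] uncovered → point at 12; [15,16] uncovered → point at 16; [17,19] uncovered → point at 19; [20,22] uncovered → point at 22; [23,25] uncovered → point at 25.
Points: 4, 12, 16, 19, 22, 25 (6 total).

19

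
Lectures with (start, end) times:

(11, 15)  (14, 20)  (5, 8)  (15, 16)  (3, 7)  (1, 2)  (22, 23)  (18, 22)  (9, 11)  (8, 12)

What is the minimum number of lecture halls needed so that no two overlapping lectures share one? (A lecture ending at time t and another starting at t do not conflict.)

The answer is the maximum number of intervals overlapping at any instant.
Events (time:±→running): 1:+→1 2:-→0 3:+→1 5:+→2 … peak 2.

2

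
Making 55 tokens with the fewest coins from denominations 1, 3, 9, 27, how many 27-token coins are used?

55 = 2×27 + 1×1
Count of 27: 2

2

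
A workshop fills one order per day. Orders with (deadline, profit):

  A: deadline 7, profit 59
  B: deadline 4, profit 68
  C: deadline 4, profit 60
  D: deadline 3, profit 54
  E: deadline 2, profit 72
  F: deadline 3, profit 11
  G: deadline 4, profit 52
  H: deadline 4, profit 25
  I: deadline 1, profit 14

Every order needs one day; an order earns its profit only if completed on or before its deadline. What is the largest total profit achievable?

313

Take jobs in profit order; each goes to the latest open slot no later than its deadline.
Profit order: E=72 B=68 C=60 A=59 D=54 G=52 H=25 I=14 F=11
Assign: E→slot 2, B→slot 4, C→slot 3, A→slot 7, D→slot 1, G skipped, H skipped, I skipped, F skipped.
Slots: [1:D] [2:E] [3:C] [4:B] [7:A]
Profit = 54 + 72 + 60 + 68 + 59 = 313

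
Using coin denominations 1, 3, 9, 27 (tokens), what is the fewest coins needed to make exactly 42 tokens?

Use the largest denomination that fits, subtract, and repeat.
42 − 1×27→15 − 1×9→6 − 2×3→0
Total coins = 1 + 1 + 2 = 4

4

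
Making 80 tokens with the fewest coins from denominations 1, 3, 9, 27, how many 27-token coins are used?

80 − 2×27→26 − 2×9→8 − 2×3→2 − 2×1→0
Count of 27: 2

2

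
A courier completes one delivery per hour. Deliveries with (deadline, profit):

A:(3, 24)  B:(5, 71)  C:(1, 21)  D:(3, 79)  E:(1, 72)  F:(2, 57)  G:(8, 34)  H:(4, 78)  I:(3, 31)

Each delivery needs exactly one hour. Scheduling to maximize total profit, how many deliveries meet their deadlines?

6

By profit: D(d3,79), H(d4,78), E(d1,72), B(d5,71), F(d2,57), G(d8,34), I(d3,31), A(d3,24), C(d1,21)
D→slot 3; H→slot 4; E→slot 1; B→slot 5; F→slot 2; G→slot 8; I skipped; A skipped; C skipped.
6 of 9 scheduled.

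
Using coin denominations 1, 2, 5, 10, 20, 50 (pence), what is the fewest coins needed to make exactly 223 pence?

7

223 − 4×50→23 − 1×20→3 − 1×2→1 − 1×1→0
Total coins = 4 + 1 + 1 + 1 = 7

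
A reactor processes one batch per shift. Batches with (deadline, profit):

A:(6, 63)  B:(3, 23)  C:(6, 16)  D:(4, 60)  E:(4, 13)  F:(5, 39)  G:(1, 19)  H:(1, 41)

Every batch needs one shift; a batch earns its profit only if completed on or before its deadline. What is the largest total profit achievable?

Sort by profit descending; place each in the latest free slot ≤ its deadline.
By profit: A(d6,63), D(d4,60), H(d1,41), F(d5,39), B(d3,23), G(d1,19), C(d6,16), E(d4,13)
A→slot 6; D→slot 4; H→slot 1; F→slot 5; B→slot 3; G skipped; C→slot 2; E skipped.
Profit = 41 + 16 + 23 + 60 + 39 + 63 = 242

242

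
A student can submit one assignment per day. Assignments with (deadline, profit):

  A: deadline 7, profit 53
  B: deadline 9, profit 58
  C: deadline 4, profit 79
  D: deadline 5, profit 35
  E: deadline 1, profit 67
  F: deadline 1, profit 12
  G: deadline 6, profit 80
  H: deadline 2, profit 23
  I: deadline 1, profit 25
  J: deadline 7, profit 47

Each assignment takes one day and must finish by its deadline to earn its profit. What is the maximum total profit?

442

Profit order: G=80 C=79 E=67 B=58 A=53 J=47 D=35 I=25 H=23 F=12
Assign: G→slot 6, C→slot 4, E→slot 1, B→slot 9, A→slot 7, J→slot 5, D→slot 3, I skipped, H→slot 2, F skipped.
Slots: [1:E] [2:H] [3:D] [4:C] [5:J] [6:G] [7:A] [9:B]
Profit = 67 + 23 + 35 + 79 + 47 + 80 + 53 + 58 = 442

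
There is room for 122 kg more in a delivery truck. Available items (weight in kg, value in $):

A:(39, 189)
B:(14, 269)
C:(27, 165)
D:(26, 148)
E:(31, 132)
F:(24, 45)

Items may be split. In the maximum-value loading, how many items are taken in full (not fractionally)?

4

Ratios (sorted): B 19.21, C 6.11, D 5.69, A 4.85, E 4.26, F 1.88
take B (14 @ 269); take C (27 @ 165); take D (26 @ 148); take A (39 @ 189); take 16/31 of E → 68.13. Capacity used 122/122.
4 item(s) taken whole; one partial (take 16/31 of E).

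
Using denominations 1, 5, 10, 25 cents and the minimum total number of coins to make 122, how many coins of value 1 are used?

2

Greedy: take as many of the largest coin as possible, then repeat with the remainder.
122 − 4×25→22 − 2×10→2 − 2×1→0
Count of 1: 2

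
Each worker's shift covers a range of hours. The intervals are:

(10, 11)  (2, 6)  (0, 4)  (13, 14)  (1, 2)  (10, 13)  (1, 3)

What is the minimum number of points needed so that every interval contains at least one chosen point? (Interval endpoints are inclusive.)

3

Sorted: [1,2] [1,3] [0,4] [2,6] [10,11] [10,13] [13,14]
{[1,2],[1,3],[0,4],[2,6]} hit by 2; {[10,11],[10,13]} hit by 11; {[13,14]} hit by 14.
Points: 2, 11, 14 (3 total).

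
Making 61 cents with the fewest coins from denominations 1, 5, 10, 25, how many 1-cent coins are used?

1

Use the largest denomination that fits, subtract, and repeat.
61 = 2×25 + 1×10 + 1×1
Count of 1: 1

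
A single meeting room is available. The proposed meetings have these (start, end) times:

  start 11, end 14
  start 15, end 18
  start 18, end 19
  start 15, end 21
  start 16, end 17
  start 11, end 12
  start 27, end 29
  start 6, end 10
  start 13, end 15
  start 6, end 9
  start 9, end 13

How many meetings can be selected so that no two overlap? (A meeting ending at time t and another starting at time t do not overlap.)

Sort by end time and greedily take each interval whose start is ≥ the last chosen end.
Sorted by end: (6,9)  (6,10)  (11,12)  (9,13)  (11,14)  (13,15)  (16,17)  (15,18)  (18,19)  (15,21)  (27,29)
take (6,9); take (11,12); skip (9,13); skip (11,14); take (13,15); take (16,17); take (18,19); skip (15,21); take (27,29).
Selected 6 meetings.

6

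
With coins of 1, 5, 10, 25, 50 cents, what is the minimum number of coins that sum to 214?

Use the largest denomination that fits, subtract, and repeat.
214 = 4×50 + 1×10 + 4×1
Total coins = 4 + 1 + 4 = 9

9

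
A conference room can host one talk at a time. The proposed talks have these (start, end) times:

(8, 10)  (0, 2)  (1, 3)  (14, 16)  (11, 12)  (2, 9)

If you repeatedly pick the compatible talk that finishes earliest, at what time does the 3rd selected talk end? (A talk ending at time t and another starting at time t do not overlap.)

12

Greedy by earliest finish: after sorting by end time, pick each interval compatible with the last pick.
Sorted by end: (0,2)  (1,3)  (2,9)  (8,10)  (11,12)  (14,16)
take (0,2); take (2,9); take (11,12); take (14,16).
Selected: (0,2) (2,9) (11,12) (14,16)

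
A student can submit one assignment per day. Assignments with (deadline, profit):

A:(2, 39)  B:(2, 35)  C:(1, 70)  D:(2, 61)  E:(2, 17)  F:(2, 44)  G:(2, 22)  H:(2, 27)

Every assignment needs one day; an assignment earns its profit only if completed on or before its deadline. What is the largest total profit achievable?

Sort by profit descending; place each in the latest free slot ≤ its deadline.
By profit: C(d1,70), D(d2,61), F(d2,44), A(d2,39), B(d2,35), H(d2,27), G(d2,22), E(d2,17)
C→slot 1; D→slot 2; F skipped; A skipped; B skipped; H skipped; G skipped; E skipped.
Profit = 70 + 61 = 131

131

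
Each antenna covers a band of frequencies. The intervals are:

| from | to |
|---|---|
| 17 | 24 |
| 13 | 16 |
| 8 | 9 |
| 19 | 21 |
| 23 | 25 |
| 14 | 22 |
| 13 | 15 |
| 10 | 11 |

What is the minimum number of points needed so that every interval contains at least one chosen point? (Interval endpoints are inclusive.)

Sort by right endpoint; whenever an interval is uncovered, place a point at its right end.
Sorted: [8,9] [10,11] [13,15] [13,16] [19,21] [14,22] [17,24] [23,25]
{[8,9]} hit by 9; {[10,11]} hit by 11; {[13,15],[13,16]} hit by 15; {[19,21],[14,22],[17,24]} hit by 21; {[23,25]} hit by 25.
Points: 9, 11, 15, 21, 25 (5 total).

5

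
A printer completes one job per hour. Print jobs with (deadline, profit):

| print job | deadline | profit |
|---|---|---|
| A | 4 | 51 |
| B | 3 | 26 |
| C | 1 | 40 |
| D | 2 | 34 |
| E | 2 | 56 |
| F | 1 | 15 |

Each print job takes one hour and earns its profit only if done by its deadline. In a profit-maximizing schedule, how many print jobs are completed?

By profit: E(d2,56), A(d4,51), C(d1,40), D(d2,34), B(d3,26), F(d1,15)
E→slot 2; A→slot 4; C→slot 1; D skipped; B→slot 3; F skipped.
4 of 6 scheduled.

4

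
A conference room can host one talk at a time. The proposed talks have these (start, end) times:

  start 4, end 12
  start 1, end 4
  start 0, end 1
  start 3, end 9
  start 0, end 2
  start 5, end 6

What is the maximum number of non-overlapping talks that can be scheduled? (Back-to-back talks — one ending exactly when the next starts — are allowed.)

3

Greedy by earliest finish: after sorting by end time, pick each interval compatible with the last pick.
Sorted by end: (0,1)  (0,2)  (1,4)  (5,6)  (3,9)  (4,12)
take (0,1); skip (0,2); take (1,4); take (5,6); skip (3,9); skip (4,12).
Selected 3 talks.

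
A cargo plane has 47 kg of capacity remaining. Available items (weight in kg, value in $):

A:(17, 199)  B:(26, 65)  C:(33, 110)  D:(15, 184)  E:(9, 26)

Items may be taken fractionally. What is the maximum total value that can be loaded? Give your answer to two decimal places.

Greedy by value/weight ratio, highest first.
Ratios (sorted): D 12.27, A 11.71, C 3.33, E 2.89, B 2.50
take D (15 @ 184); take A (17 @ 199); take 15/33 of C → 50.00. Capacity used 47/47.
Total value = 433.00

433.00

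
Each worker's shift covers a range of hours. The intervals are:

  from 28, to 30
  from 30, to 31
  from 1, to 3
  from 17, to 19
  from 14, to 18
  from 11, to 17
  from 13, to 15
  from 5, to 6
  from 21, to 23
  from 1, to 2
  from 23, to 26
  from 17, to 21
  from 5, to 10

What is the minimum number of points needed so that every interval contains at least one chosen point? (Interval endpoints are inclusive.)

6

By right end: [1,2]  [1,3]  [5,6]  [5,10]  [13,15]  [11,17]  [14,18]  [17,19]  [17,21]  [21,23]  [23,26]  [28,30]  [30,31]
[1,2] uncovered → point at 2; [5,6] uncovered → point at 6; [13,15] uncovered → point at 15; [17,19] uncovered → point at 19; [21,23] uncovered → point at 23; [28,30] uncovered → point at 30.
Points: 2, 6, 15, 19, 23, 30 (6 total).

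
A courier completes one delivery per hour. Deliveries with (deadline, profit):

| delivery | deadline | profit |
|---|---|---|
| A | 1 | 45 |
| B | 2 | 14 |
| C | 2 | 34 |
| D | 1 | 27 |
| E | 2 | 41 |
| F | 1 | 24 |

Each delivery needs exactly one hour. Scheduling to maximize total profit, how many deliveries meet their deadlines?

Take jobs in profit order; each goes to the latest open slot no later than its deadline.
Profit order: A=45 E=41 C=34 D=27 F=24 B=14
Assign: A→slot 1, E→slot 2, C skipped, D skipped, F skipped, B skipped.
Slots: [1:A] [2:E]
2 of 6 scheduled.

2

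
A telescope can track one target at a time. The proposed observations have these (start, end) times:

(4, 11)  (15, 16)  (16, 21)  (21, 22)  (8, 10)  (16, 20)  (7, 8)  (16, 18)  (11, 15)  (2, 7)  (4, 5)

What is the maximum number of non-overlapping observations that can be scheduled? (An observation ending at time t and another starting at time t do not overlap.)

Order by finish time; keep every interval that doesn't clash with the previous kept one.
By end time: (4,5), (2,7), (7,8), (8,10), (4,11), (11,15), (15,16), (16,18), (16,20), (16,21), (21,22).
Pick (4,5); next start ≥ 5 → (7,8); next start ≥ 8 → (8,10); next start ≥ 10 → (11,15); next start ≥ 15 → (15,16); next start ≥ 16 → (16,18); next start ≥ 18 → (21,22).
Selected 7 observations.

7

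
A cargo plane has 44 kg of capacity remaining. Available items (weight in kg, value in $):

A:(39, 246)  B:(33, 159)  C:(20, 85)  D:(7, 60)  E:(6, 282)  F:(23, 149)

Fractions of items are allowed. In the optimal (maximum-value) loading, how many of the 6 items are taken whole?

3

Sort by value per unit weight and fill in that order.
Order: E (282/6=47.00) > D (60/7=8.57) > F (149/23=6.48) > A (246/39=6.31) > B (159/33=4.82) > C (85/20=4.25)
Fill: take E (6 @ 282) → take D (7 @ 60) → take F (23 @ 149) → take 8/39 of A → 50.46; 44/44 used.
3 item(s) taken whole; one partial (take 8/39 of A).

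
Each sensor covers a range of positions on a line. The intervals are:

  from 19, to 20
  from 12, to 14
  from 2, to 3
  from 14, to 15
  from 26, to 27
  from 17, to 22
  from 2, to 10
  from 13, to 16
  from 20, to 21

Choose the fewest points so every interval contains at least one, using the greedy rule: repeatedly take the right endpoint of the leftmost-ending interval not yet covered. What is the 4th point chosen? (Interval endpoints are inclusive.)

27

Process intervals by earliest right end; each time one isn't hit yet, stab at its right endpoint.
By right end: [2,3]  [2,10]  [12,14]  [14,15]  [13,16]  [19,20]  [20,21]  [17,22]  [26,27]
[2,3] uncovered → point at 3; [12,14] uncovered → point at 14; [19,20] uncovered → point at 20; [26,27] uncovered → point at 27.
Points: 3, 14, 20, 27 (4 total).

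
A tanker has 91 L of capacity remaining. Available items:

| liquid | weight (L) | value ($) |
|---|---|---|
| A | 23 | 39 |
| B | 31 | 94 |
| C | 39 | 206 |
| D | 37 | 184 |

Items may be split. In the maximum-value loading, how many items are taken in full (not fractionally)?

Sort by value per unit weight and fill in that order.
Order: C (206/39=5.28) > D (184/37=4.97) > B (94/31=3.03) > A (39/23=1.70)
Fill: take C (39 @ 206) → take D (37 @ 184) → take 15/31 of B → 45.48; 91/91 used.
2 item(s) taken whole; one partial (take 15/31 of B).

2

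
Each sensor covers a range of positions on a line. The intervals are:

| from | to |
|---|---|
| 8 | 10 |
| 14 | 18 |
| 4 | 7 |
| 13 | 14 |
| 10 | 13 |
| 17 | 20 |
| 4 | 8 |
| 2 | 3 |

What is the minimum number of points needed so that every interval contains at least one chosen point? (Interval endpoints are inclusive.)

Sorted: [2,3] [4,7] [4,8] [8,10] [10,13] [13,14] [14,18] [17,20]
{[2,3]} hit by 3; {[4,7],[4,8]} hit by 7; {[8,10],[10,13]} hit by 10; {[13,14],[14,18]} hit by 14; {[17,20]} hit by 20.
Points: 3, 7, 10, 14, 20 (5 total).

5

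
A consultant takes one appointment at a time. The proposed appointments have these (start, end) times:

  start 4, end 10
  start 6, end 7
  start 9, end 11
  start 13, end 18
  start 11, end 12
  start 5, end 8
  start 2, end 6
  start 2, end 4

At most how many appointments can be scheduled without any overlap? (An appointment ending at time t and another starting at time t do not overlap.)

5

Order by finish time; keep every interval that doesn't clash with the previous kept one.
By end time: (2,4), (2,6), (6,7), (5,8), (4,10), (9,11), (11,12), (13,18).
Pick (2,4); next start ≥ 4 → (6,7); next start ≥ 7 → (9,11); next start ≥ 11 → (11,12); next start ≥ 12 → (13,18).
Selected 5 appointments.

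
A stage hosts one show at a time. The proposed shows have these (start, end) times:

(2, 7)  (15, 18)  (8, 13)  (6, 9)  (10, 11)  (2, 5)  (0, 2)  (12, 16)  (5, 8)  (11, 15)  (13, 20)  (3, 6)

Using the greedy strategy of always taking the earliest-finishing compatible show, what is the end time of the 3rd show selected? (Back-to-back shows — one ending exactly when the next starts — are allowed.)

Greedy by earliest finish: after sorting by end time, pick each interval compatible with the last pick.
Sorted by end: (0,2)  (2,5)  (3,6)  (2,7)  (5,8)  (6,9)  (10,11)  (8,13)  (11,15)  (12,16)  (15,18)  (13,20)
take (0,2); take (2,5); take (5,8); skip (6,9); take (10,11); skip (8,13); take (11,15); take (15,18).
Selected: (0,2) (2,5) (5,8) (10,11) (11,15) (15,18)

8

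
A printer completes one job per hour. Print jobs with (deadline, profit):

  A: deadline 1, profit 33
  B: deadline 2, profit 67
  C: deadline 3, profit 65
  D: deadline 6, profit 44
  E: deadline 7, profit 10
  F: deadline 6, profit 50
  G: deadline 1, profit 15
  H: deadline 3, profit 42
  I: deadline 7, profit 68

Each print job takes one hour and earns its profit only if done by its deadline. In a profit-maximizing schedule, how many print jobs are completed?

7

Take jobs in profit order; each goes to the latest open slot no later than its deadline.
Profit order: I=68 B=67 C=65 F=50 D=44 H=42 A=33 G=15 E=10
Assign: I→slot 7, B→slot 2, C→slot 3, F→slot 6, D→slot 5, H→slot 1, A skipped, G skipped, E→slot 4.
Slots: [1:H] [2:B] [3:C] [4:E] [5:D] [6:F] [7:I]
7 of 9 scheduled.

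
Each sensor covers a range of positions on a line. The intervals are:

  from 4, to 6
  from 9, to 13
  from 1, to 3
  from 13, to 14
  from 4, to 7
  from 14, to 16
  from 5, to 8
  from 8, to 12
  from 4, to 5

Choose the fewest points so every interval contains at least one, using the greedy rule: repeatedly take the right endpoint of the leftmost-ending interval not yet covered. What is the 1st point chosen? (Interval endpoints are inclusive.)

Sort by right endpoint; whenever an interval is uncovered, place a point at its right end.
By right end: [1,3]  [4,5]  [4,6]  [4,7]  [5,8]  [8,12]  [9,13]  [13,14]  [14,16]
[1,3] uncovered → point at 3; [4,5] uncovered → point at 5; [8,12] uncovered → point at 12; [13,14] uncovered → point at 14.
Points: 3, 5, 12, 14 (4 total).

3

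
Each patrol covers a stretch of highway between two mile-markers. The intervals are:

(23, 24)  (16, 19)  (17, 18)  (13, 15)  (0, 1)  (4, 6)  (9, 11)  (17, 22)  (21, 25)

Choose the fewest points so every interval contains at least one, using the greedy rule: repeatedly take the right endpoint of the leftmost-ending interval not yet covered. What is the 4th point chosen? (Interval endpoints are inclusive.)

Sort by right endpoint; whenever an interval is uncovered, place a point at its right end.
Sorted: [0,1] [4,6] [9,11] [13,15] [17,18] [16,19] [17,22] [23,24] [21,25]
{[0,1]} hit by 1; {[4,6]} hit by 6; {[9,11]} hit by 11; {[13,15]} hit by 15; {[17,18],[16,19],[17,22]} hit by 18; {[23,24],[21,25]} hit by 24.
Points: 1, 6, 11, 15, 18, 24 (6 total).

15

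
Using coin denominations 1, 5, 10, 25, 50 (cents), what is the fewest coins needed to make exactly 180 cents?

5

Use the largest denomination that fits, subtract, and repeat.
180 = 3×50 + 1×25 + 1×5
Total coins = 3 + 1 + 1 = 5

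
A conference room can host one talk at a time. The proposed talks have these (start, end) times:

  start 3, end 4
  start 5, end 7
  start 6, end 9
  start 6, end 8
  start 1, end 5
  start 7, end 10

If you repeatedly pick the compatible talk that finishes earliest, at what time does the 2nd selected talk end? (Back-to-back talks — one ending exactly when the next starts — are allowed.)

By end time: (3,4), (1,5), (5,7), (6,8), (6,9), (7,10).
Pick (3,4); next start ≥ 4 → (5,7); next start ≥ 7 → (7,10).
Selected: (3,4) (5,7) (7,10)

7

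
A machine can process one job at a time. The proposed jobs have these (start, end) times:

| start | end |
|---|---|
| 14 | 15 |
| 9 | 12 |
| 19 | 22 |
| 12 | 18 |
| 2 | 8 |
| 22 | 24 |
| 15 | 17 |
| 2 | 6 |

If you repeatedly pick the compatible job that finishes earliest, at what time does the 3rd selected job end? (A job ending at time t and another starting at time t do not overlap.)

15

Sort by end time and greedily take each interval whose start is ≥ the last chosen end.
Sorted by end: (2,6)  (2,8)  (9,12)  (14,15)  (15,17)  (12,18)  (19,22)  (22,24)
take (2,6); skip (2,8); take (9,12); take (14,15); take (15,17); take (19,22); take (22,24).
Selected: (2,6) (9,12) (14,15) (15,17) (19,22) (22,24)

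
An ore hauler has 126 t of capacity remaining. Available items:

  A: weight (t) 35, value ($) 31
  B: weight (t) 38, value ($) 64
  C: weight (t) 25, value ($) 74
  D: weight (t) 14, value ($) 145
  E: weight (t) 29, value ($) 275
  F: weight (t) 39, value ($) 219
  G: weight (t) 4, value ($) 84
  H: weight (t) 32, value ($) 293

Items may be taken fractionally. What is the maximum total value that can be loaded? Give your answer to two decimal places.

Ratios (sorted): G 21.00, D 10.36, E 9.48, H 9.16, F 5.62, C 2.96, B 1.68, A 0.89
take G (4 @ 84); take D (14 @ 145); take E (29 @ 275); take H (32 @ 293); take F (39 @ 219); take 8/25 of C → 23.68. Capacity used 126/126.
Total value = 1039.68

1039.68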